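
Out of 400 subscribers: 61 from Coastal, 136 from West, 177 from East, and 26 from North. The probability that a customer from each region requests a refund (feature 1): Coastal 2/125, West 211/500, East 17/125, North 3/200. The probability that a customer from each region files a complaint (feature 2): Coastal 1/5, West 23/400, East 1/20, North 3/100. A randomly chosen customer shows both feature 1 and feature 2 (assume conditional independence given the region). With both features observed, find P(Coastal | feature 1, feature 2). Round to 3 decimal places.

0.041

Unnormalized posteriors (prior × likelihood):
  Coastal: 0.1525 × 0.016 × 0.2 = 0.000488
  West: 0.34 × 0.422 × 0.0575 = 0.0082501
  East: 0.4425 × 0.136 × 0.05 = 0.003009
  North: 0.065 × 0.015 × 0.03 = 0.00002925
Total = 0.01177635.
P(Coastal | evidence) = 0.000488 / 0.01177635 ≈ 0.041.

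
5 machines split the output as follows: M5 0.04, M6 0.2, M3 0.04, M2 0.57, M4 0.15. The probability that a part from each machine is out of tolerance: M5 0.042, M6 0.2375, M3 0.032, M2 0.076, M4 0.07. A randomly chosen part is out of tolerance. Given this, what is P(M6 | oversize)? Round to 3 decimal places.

0.456

Compute prior × likelihood for every hypothesis:
  M5: 0.04 × 0.042 = 0.00168
  M6: 0.2 × 0.2375 = 0.0475
  M3: 0.04 × 0.032 = 0.00128
  M2: 0.57 × 0.076 = 0.04332
  M4: 0.15 × 0.07 = 0.0105
Sum = 0.10428.
P(M6 | evidence) = 0.0475 / 0.10428 ≈ 0.456.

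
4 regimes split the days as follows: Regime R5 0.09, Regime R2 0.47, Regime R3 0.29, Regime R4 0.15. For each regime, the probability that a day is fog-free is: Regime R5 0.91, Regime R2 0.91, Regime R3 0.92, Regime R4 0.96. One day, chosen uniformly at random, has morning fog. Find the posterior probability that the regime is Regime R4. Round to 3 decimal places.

Taking complements, P(fog | each) = Regime R5 0.09, Regime R2 0.09, Regime R3 0.08, Regime R4 0.04.
By Bayes' rule, posterior ∝ prior × likelihood:
  Regime R5: 0.09 × 0.09 = 0.0081
  Regime R2: 0.47 × 0.09 = 0.0423
  Regime R3: 0.29 × 0.08 = 0.0232
  Regime R4: 0.15 × 0.04 = 0.006
Normalizing constant = 0.0796.
P(Regime R4 | evidence) = 0.006 / 0.0796 ≈ 0.075.

0.075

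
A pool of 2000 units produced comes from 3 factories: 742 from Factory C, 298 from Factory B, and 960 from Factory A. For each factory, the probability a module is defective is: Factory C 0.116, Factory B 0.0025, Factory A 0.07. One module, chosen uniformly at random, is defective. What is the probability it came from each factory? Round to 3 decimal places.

Compute prior × likelihood for every hypothesis:
  Factory C: 0.371 × 0.116 = 0.043036
  Factory B: 0.149 × 0.0025 = 0.0003725
  Factory A: 0.48 × 0.07 = 0.0336
Total = 0.0770085.
P(Factory C | defective) = 0.043036/0.0770085 ≈ 0.559
P(Factory B | defective) = 0.0003725/0.0770085 ≈ 0.005
P(Factory A | defective) = 0.0336/0.0770085 ≈ 0.436
(Check: 0.559+0.005+0.436 = 1.000.)

Factory C 0.559, Factory B 0.005, Factory A 0.436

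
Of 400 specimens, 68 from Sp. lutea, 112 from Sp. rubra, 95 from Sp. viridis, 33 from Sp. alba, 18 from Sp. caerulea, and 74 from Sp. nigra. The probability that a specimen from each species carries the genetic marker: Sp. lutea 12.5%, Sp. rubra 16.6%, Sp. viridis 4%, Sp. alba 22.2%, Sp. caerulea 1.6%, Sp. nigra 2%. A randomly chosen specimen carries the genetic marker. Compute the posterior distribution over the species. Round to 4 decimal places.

Compute prior × likelihood for every hypothesis:
  Sp. lutea: 0.17 × 0.125 = 0.02125
  Sp. rubra: 0.28 × 0.166 = 0.04648
  Sp. viridis: 0.2375 × 0.04 = 0.0095
  Sp. alba: 0.0825 × 0.222 = 0.018315
  Sp. caerulea: 0.045 × 0.016 = 0.00072
  Sp. nigra: 0.185 × 0.02 = 0.0037
Sum = 0.099965.
P(Sp. lutea | marker) = 0.02125/0.099965 ≈ 0.2126
P(Sp. rubra | marker) = 0.04648/0.099965 ≈ 0.4650
P(Sp. viridis | marker) = 0.0095/0.099965 ≈ 0.0950
P(Sp. alba | marker) = 0.018315/0.099965 ≈ 0.1832
P(Sp. caerulea | marker) = 0.00072/0.099965 ≈ 0.0072
P(Sp. nigra | marker) = 0.0037/0.099965 ≈ 0.0370
(Check: 0.2126+0.4650+0.0950+0.1832+0.0072+0.0370 = 1.0000.)

Sp. lutea 0.2126, Sp. rubra 0.4650, Sp. viridis 0.0950, Sp. alba 0.1832, Sp. caerulea 0.0072, Sp. nigra 0.0370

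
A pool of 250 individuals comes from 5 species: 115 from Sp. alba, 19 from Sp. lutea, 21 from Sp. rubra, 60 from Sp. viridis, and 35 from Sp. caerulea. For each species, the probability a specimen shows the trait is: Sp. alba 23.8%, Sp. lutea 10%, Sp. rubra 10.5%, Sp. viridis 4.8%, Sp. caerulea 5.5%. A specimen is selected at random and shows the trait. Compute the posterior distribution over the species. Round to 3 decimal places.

Sp. alba 0.754, Sp. lutea 0.052, Sp. rubra 0.061, Sp. viridis 0.079, Sp. caerulea 0.053

Unnormalized posteriors (prior × likelihood):
  Sp. alba: 0.46 × 0.238 = 0.10948
  Sp. lutea: 0.076 × 0.1 = 0.0076
  Sp. rubra: 0.084 × 0.105 = 0.00882
  Sp. viridis: 0.24 × 0.048 = 0.01152
  Sp. caerulea: 0.14 × 0.055 = 0.0077
Normalizing constant = 0.14512.
P(Sp. alba | trait) = 0.10948/0.14512 ≈ 0.754
P(Sp. lutea | trait) = 0.0076/0.14512 ≈ 0.052
P(Sp. rubra | trait) = 0.00882/0.14512 ≈ 0.061
P(Sp. viridis | trait) = 0.01152/0.14512 ≈ 0.079
P(Sp. caerulea | trait) = 0.0077/0.14512 ≈ 0.053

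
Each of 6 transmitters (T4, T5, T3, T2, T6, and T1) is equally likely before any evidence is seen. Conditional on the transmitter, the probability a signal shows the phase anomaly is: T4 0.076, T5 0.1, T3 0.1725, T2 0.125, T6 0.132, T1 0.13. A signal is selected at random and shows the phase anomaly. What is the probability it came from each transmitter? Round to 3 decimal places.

Since the prior is uniform, the posterior is proportional to the likelihood:
  T4: 0.076
  T5: 0.1
  T3: 0.1725
  T2: 0.125
  T6: 0.132
  T1: 0.13
Sum = 0.7355.
P(T4 | anomaly) = 0.076/0.7355 ≈ 0.103
P(T5 | anomaly) = 0.1/0.7355 ≈ 0.136
P(T3 | anomaly) = 0.1725/0.7355 ≈ 0.235
P(T2 | anomaly) = 0.125/0.7355 ≈ 0.170
P(T6 | anomaly) = 0.132/0.7355 ≈ 0.179
P(T1 | anomaly) = 0.13/0.7355 ≈ 0.177
(Check: 0.103+0.136+0.235+0.170+0.179+0.177 = 1.000.)

T4 0.103, T5 0.136, T3 0.235, T2 0.170, T6 0.179, T1 0.177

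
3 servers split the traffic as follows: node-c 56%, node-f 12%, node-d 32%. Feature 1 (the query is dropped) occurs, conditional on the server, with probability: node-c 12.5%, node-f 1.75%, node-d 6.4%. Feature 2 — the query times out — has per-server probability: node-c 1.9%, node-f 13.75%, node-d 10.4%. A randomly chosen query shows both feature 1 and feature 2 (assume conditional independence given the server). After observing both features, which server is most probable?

Prior × likelihood for each hypothesis:
  node-c: 0.56 × 0.125 × 0.019 = 0.00133
  node-f: 0.12 × 0.0175 × 0.1375 = 0.00028875
  node-d: 0.32 × 0.064 × 0.104 = 0.00212992
Normalizing constant = 0.00374867.
Largest term belongs to node-d, so node-d is most probable.

node-d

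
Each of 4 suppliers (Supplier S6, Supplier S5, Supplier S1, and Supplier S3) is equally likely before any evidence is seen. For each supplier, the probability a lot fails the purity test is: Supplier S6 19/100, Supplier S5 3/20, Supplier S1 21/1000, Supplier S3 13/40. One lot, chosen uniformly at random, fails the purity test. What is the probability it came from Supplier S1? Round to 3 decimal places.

0.031

Since the prior is uniform, the posterior is proportional to the likelihood:
  Supplier S6: 0.19
  Supplier S5: 0.15
  Supplier S1: 0.021
  Supplier S3: 0.325
Total = 0.686.
P(Supplier S1 | evidence) = 0.021 / 0.686 ≈ 0.031.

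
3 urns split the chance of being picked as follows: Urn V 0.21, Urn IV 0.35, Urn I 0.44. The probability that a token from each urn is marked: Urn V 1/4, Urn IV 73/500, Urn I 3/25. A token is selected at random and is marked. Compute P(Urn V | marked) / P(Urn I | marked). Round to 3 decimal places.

0.994

Unnormalized posteriors (prior × likelihood):
  Urn V: 0.21 × 0.25 = 0.0525
  Urn IV: 0.35 × 0.146 = 0.0511
  Urn I: 0.44 × 0.12 = 0.0528
Normalizing constant = 0.1564.
The ratio is 0.0525 / 0.0528 (the normalizer cancels) = 0.994.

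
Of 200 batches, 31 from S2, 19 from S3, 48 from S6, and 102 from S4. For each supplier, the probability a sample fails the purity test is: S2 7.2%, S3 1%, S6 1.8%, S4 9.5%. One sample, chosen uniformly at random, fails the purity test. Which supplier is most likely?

Prior × likelihood for each hypothesis:
  S2: 0.155 × 0.072 = 0.01116
  S3: 0.095 × 0.01 = 0.00095
  S6: 0.24 × 0.018 = 0.00432
  S4: 0.51 × 0.095 = 0.04845
Sum = 0.06488.
Largest term belongs to S4, so S4 is most probable.

S4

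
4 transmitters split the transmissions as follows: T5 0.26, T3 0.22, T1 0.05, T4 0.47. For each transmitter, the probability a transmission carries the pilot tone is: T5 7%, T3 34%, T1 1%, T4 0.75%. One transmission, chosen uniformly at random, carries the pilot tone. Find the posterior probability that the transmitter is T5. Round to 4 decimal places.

Compute prior × likelihood for every hypothesis:
  T5: 0.26 × 0.07 = 0.0182
  T3: 0.22 × 0.34 = 0.0748
  T1: 0.05 × 0.01 = 0.0005
  T4: 0.47 × 0.0075 = 0.003525
Total = 0.097025.
P(T5 | evidence) = 0.0182 / 0.097025 ≈ 0.1876.

0.1876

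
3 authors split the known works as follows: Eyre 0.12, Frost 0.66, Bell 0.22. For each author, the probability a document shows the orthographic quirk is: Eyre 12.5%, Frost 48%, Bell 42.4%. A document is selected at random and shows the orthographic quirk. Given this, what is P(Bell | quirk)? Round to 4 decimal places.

Unnormalized posteriors (prior × likelihood):
  Eyre: 0.12 × 0.125 = 0.015
  Frost: 0.66 × 0.48 = 0.3168
  Bell: 0.22 × 0.424 = 0.09328
Sum = 0.42508.
P(Bell | evidence) = 0.09328 / 0.42508 ≈ 0.2194.

0.2194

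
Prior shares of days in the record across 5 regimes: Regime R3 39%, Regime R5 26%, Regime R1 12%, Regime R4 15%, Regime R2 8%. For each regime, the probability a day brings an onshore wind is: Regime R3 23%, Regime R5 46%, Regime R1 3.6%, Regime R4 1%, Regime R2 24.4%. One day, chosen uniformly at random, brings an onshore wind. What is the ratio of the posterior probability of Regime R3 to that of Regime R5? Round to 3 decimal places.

Prior × likelihood for each hypothesis:
  Regime R3: 0.39 × 0.23 = 0.0897
  Regime R5: 0.26 × 0.46 = 0.1196
  Regime R1: 0.12 × 0.036 = 0.00432
  Regime R4: 0.15 × 0.01 = 0.0015
  Regime R2: 0.08 × 0.244 = 0.01952
Sum = 0.23464.
The ratio is 0.0897 / 0.1196 (the normalizer cancels) = 0.750.

0.750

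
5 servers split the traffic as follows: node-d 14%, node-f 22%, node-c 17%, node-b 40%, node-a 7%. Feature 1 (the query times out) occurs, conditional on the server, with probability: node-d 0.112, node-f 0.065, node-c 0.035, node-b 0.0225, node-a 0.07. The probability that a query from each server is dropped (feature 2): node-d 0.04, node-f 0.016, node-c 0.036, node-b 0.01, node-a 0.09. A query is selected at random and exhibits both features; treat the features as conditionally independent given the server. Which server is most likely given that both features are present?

node-d

Unnormalized posteriors (prior × likelihood):
  node-d: 0.14 × 0.112 × 0.04 = 0.0006272
  node-f: 0.22 × 0.065 × 0.016 = 0.0002288
  node-c: 0.17 × 0.035 × 0.036 = 0.0002142
  node-b: 0.4 × 0.0225 × 0.01 = 0.00009
  node-a: 0.07 × 0.07 × 0.09 = 0.000441
Sum = 0.0016012.
Largest term belongs to node-d, so node-d is most probable.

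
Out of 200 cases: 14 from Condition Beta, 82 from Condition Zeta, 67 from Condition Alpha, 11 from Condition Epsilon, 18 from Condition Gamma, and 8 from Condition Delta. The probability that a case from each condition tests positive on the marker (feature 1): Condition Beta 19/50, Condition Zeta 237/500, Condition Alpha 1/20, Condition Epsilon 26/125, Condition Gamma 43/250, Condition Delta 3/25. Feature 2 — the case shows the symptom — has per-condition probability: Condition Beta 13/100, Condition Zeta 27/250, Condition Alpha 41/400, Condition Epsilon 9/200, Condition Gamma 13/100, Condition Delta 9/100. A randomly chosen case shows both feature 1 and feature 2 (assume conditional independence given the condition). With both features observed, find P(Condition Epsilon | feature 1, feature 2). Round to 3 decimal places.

0.018

Unnormalized posteriors (prior × likelihood):
  Condition Beta: 0.07 × 0.38 × 0.13 = 0.003458
  Condition Zeta: 0.41 × 0.474 × 0.108 = 0.02098872
  Condition Alpha: 0.335 × 0.05 × 0.1025 = 0.001716875
  Condition Epsilon: 0.055 × 0.208 × 0.045 = 0.0005148
  Condition Gamma: 0.09 × 0.172 × 0.13 = 0.0020124
  Condition Delta: 0.04 × 0.12 × 0.09 = 0.000432
Normalizing constant = 0.029122795.
P(Condition Epsilon | evidence) = 0.0005148 / 0.029122795 ≈ 0.018.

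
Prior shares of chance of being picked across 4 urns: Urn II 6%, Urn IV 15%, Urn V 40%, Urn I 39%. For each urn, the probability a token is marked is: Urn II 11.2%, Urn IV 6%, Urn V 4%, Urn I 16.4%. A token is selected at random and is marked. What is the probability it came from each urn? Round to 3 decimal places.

By Bayes' rule, posterior ∝ prior × likelihood:
  Urn II: 0.06 × 0.112 = 0.00672
  Urn IV: 0.15 × 0.06 = 0.009
  Urn V: 0.4 × 0.04 = 0.016
  Urn I: 0.39 × 0.164 = 0.06396
Normalizing constant = 0.09568.
P(Urn II | marked) = 0.00672/0.09568 ≈ 0.070
P(Urn IV | marked) = 0.009/0.09568 ≈ 0.094
P(Urn V | marked) = 0.016/0.09568 ≈ 0.167
P(Urn I | marked) = 0.06396/0.09568 ≈ 0.668

Urn II 0.070, Urn IV 0.094, Urn V 0.167, Urn I 0.668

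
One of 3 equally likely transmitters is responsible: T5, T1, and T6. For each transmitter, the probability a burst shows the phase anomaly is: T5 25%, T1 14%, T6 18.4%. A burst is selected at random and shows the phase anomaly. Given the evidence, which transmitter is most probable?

T5

With a uniform prior (1/3 each), posterior ∝ likelihood:
  T5: 0.25
  T1: 0.14
  T6: 0.184
Normalizing constant = 0.574.
Largest term belongs to T5, so T5 is most probable.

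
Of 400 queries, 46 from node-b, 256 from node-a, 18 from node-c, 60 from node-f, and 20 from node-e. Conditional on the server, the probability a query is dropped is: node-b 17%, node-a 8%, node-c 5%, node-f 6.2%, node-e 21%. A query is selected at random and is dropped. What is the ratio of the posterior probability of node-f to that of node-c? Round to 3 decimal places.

Compute prior × likelihood for every hypothesis:
  node-b: 0.115 × 0.17 = 0.01955
  node-a: 0.64 × 0.08 = 0.0512
  node-c: 0.045 × 0.05 = 0.00225
  node-f: 0.15 × 0.062 = 0.0093
  node-e: 0.05 × 0.21 = 0.0105
Normalizing constant = 0.0928.
The ratio is 0.0093 / 0.00225 (the normalizer cancels) = 4.133.

4.133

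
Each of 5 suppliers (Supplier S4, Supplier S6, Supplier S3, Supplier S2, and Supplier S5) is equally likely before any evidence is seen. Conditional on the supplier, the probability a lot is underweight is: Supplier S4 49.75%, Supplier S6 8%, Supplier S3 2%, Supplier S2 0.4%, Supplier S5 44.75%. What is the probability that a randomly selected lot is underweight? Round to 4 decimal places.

With a uniform prior (1/5 each), posterior ∝ likelihood:
  Supplier S4: 0.4975
  Supplier S6: 0.08
  Supplier S3: 0.02
  Supplier S2: 0.004
  Supplier S5: 0.4475
P(underweight) = (1/5) × (0.4975 + 0.08 + 0.02 + 0.004 + 0.4475) = 1.049/5 ≈ 0.2098.

0.2098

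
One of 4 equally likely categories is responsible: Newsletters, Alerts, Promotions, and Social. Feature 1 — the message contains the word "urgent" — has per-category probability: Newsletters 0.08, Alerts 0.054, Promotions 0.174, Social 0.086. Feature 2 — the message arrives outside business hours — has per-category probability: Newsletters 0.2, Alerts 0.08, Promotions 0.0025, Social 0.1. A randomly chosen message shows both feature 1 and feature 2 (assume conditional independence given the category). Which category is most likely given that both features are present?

Since the prior is uniform, the posterior is proportional to the likelihood:
  Newsletters: 0.08 × 0.2 = 0.016
  Alerts: 0.054 × 0.08 = 0.00432
  Promotions: 0.174 × 0.0025 = 0.000435
  Social: 0.086 × 0.1 = 0.0086
Total = 0.029355.
Largest term belongs to Newsletters, so Newsletters is most probable.

Newsletters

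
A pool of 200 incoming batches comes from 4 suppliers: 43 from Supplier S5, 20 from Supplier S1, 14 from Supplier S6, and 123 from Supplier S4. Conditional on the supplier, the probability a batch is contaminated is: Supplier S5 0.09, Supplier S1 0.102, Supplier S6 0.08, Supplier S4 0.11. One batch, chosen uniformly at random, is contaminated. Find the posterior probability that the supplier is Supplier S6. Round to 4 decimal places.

Unnormalized posteriors (prior × likelihood):
  Supplier S5: 0.215 × 0.09 = 0.01935
  Supplier S1: 0.1 × 0.102 = 0.0102
  Supplier S6: 0.07 × 0.08 = 0.0056
  Supplier S4: 0.615 × 0.11 = 0.06765
Normalizing constant = 0.1028.
P(Supplier S6 | evidence) = 0.0056 / 0.1028 ≈ 0.0545.

0.0545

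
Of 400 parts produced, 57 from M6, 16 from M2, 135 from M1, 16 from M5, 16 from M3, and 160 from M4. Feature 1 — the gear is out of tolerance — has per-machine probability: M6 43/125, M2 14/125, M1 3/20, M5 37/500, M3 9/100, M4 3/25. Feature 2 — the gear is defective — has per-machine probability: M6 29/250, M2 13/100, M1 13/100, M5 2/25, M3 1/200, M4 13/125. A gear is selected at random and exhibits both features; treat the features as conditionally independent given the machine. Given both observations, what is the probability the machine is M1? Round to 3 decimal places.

Prior × likelihood for each hypothesis:
  M6: 0.1425 × 0.344 × 0.116 = 0.00568632
  M2: 0.04 × 0.112 × 0.13 = 0.0005824
  M1: 0.3375 × 0.15 × 0.13 = 0.00658125
  M5: 0.04 × 0.074 × 0.08 = 0.0002368
  M3: 0.04 × 0.09 × 0.005 = 0.000018
  M4: 0.4 × 0.12 × 0.104 = 0.004992
Sum = 0.01809677.
P(M1 | evidence) = 0.00658125 / 0.01809677 ≈ 0.364.

0.364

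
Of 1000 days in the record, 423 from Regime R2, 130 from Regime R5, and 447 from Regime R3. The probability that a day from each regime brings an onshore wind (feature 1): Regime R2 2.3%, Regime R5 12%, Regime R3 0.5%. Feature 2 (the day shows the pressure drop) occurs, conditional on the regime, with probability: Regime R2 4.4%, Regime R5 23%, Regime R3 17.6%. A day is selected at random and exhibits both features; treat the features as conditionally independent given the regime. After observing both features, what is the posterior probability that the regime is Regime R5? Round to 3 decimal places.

0.814

Unnormalized posteriors (prior × likelihood):
  Regime R2: 0.423 × 0.023 × 0.044 = 0.000428076
  Regime R5: 0.13 × 0.12 × 0.23 = 0.003588
  Regime R3: 0.447 × 0.005 × 0.176 = 0.00039336
Total = 0.004409436.
P(Regime R5 | evidence) = 0.003588 / 0.004409436 ≈ 0.814.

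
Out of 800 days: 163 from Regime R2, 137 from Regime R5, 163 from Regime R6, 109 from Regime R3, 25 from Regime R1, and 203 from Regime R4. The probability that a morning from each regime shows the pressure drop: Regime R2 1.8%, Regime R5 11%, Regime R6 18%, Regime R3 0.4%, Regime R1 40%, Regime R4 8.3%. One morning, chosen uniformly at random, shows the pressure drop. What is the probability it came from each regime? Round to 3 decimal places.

Prior × likelihood for each hypothesis:
  Regime R2: 0.20375 × 0.018 = 0.0036675
  Regime R5: 0.17125 × 0.11 = 0.0188375
  Regime R6: 0.20375 × 0.18 = 0.036675
  Regime R3: 0.13625 × 0.004 = 0.000545
  Regime R1: 0.03125 × 0.4 = 0.0125
  Regime R4: 0.25375 × 0.083 = 0.02106125
Normalizing constant = 0.09328625.
P(Regime R2 | drop) = 0.0036675/0.09328625 ≈ 0.039
P(Regime R5 | drop) = 0.0188375/0.09328625 ≈ 0.202
P(Regime R6 | drop) = 0.036675/0.09328625 ≈ 0.393
P(Regime R3 | drop) = 0.000545/0.09328625 ≈ 0.006
P(Regime R1 | drop) = 0.0125/0.09328625 ≈ 0.134
P(Regime R4 | drop) = 0.02106125/0.09328625 ≈ 0.226

Regime R2 0.039, Regime R5 0.202, Regime R6 0.393, Regime R3 0.006, Regime R1 0.134, Regime R4 0.226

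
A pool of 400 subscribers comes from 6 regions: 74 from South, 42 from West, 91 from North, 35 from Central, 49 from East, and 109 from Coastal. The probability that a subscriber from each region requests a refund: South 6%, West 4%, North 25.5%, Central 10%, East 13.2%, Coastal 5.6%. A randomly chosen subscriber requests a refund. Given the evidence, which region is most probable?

North

Unnormalized posteriors (prior × likelihood):
  South: 0.185 × 0.06 = 0.0111
  West: 0.105 × 0.04 = 0.0042
  North: 0.2275 × 0.255 = 0.0580125
  Central: 0.0875 × 0.1 = 0.00875
  East: 0.1225 × 0.132 = 0.01617
  Coastal: 0.2725 × 0.056 = 0.01526
Total = 0.1134925.
Largest term belongs to North, so North is most probable.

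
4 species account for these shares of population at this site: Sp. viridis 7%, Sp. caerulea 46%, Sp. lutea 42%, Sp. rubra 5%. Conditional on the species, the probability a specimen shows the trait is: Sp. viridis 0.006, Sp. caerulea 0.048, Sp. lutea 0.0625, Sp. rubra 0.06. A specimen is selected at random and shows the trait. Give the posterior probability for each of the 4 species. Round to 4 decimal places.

By Bayes' rule, posterior ∝ prior × likelihood:
  Sp. viridis: 0.07 × 0.006 = 0.00042
  Sp. caerulea: 0.46 × 0.048 = 0.02208
  Sp. lutea: 0.42 × 0.0625 = 0.02625
  Sp. rubra: 0.05 × 0.06 = 0.003
Normalizing constant = 0.05175.
P(Sp. viridis | trait) = 0.00042/0.05175 ≈ 0.0081
P(Sp. caerulea | trait) = 0.02208/0.05175 ≈ 0.4267
P(Sp. lutea | trait) = 0.02625/0.05175 ≈ 0.5072
P(Sp. rubra | trait) = 0.003/0.05175 ≈ 0.0580
(Check: 0.0081+0.4267+0.5072+0.0580 = 1.0000.)

Sp. viridis 0.0081, Sp. caerulea 0.4267, Sp. lutea 0.5072, Sp. rubra 0.0580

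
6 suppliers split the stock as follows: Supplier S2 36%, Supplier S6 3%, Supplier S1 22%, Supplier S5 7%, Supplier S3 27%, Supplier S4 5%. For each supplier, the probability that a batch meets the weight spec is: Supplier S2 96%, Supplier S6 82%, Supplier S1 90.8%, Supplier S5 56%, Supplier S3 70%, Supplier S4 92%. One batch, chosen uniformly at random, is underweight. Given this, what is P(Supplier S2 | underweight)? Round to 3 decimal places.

0.092

Taking complements, P(underweight | each) = Supplier S2 0.04, Supplier S6 0.18, Supplier S1 0.092, Supplier S5 0.44, Supplier S3 0.3, Supplier S4 0.08.
By Bayes' rule, posterior ∝ prior × likelihood:
  Supplier S2: 0.36 × 0.04 = 0.0144
  Supplier S6: 0.03 × 0.18 = 0.0054
  Supplier S1: 0.22 × 0.092 = 0.02024
  Supplier S5: 0.07 × 0.44 = 0.0308
  Supplier S3: 0.27 × 0.3 = 0.081
  Supplier S4: 0.05 × 0.08 = 0.004
Normalizing constant = 0.15584.
P(Supplier S2 | evidence) = 0.0144 / 0.15584 ≈ 0.092.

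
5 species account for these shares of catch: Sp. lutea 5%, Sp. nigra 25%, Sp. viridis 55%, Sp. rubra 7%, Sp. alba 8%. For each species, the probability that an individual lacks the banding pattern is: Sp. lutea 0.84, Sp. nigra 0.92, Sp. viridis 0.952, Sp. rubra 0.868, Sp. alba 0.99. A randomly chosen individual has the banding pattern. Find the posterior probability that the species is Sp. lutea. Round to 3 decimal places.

0.124

Taking complements, P(banded | each) = Sp. lutea 0.16, Sp. nigra 0.08, Sp. viridis 0.048, Sp. rubra 0.132, Sp. alba 0.01.
By Bayes' rule, posterior ∝ prior × likelihood:
  Sp. lutea: 0.05 × 0.16 = 0.008
  Sp. nigra: 0.25 × 0.08 = 0.02
  Sp. viridis: 0.55 × 0.048 = 0.0264
  Sp. rubra: 0.07 × 0.132 = 0.00924
  Sp. alba: 0.08 × 0.01 = 0.0008
Normalizing constant = 0.06444.
P(Sp. lutea | evidence) = 0.008 / 0.06444 ≈ 0.124.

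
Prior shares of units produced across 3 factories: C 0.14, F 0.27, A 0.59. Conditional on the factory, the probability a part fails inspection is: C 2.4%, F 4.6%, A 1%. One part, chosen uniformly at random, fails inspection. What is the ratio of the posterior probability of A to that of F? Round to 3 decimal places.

0.475

By Bayes' rule, posterior ∝ prior × likelihood:
  C: 0.14 × 0.024 = 0.00336
  F: 0.27 × 0.046 = 0.01242
  A: 0.59 × 0.01 = 0.0059
Normalizing constant = 0.02168.
The ratio is 0.0059 / 0.01242 (the normalizer cancels) = 0.475.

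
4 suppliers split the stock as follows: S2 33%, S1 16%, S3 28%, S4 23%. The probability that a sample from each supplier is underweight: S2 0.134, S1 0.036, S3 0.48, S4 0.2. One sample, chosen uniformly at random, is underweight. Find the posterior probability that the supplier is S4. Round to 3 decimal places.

0.200

Prior × likelihood for each hypothesis:
  S2: 0.33 × 0.134 = 0.04422
  S1: 0.16 × 0.036 = 0.00576
  S3: 0.28 × 0.48 = 0.1344
  S4: 0.23 × 0.2 = 0.046
Total = 0.23038.
P(S4 | evidence) = 0.046 / 0.23038 ≈ 0.200.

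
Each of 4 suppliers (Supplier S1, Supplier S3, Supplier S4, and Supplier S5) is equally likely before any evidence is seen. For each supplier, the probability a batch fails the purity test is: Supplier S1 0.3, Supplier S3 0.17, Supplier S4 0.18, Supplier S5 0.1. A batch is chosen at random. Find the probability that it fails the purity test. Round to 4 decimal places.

With a uniform prior (1/4 each), posterior ∝ likelihood:
  Supplier S1: 0.3
  Supplier S3: 0.17
  Supplier S4: 0.18
  Supplier S5: 0.1
P(off-spec) = (1/4) × (0.3 + 0.17 + 0.18 + 0.1) = 0.75/4 ≈ 0.1875.

0.1875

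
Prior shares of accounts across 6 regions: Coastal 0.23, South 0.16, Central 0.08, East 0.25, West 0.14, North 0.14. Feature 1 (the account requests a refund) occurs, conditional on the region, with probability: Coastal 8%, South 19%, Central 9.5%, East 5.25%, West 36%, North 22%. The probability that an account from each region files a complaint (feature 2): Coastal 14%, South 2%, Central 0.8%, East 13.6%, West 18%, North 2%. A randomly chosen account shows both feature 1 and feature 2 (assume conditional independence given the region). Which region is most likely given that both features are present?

West

Compute prior × likelihood for every hypothesis:
  Coastal: 0.23 × 0.08 × 0.14 = 0.002576
  South: 0.16 × 0.19 × 0.02 = 0.000608
  Central: 0.08 × 0.095 × 0.008 = 0.0000608
  East: 0.25 × 0.0525 × 0.136 = 0.001785
  West: 0.14 × 0.36 × 0.18 = 0.009072
  North: 0.14 × 0.22 × 0.02 = 0.000616
Normalizing constant = 0.0147178.
Largest term belongs to West, so West is most probable.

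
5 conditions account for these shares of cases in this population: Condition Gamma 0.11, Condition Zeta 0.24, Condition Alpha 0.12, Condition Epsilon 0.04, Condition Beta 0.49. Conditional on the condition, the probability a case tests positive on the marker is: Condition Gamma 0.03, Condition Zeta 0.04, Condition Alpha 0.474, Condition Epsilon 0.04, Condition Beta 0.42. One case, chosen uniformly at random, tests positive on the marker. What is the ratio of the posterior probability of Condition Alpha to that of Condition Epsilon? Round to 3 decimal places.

Prior × likelihood for each hypothesis:
  Condition Gamma: 0.11 × 0.03 = 0.0033
  Condition Zeta: 0.24 × 0.04 = 0.0096
  Condition Alpha: 0.12 × 0.474 = 0.05688
  Condition Epsilon: 0.04 × 0.04 = 0.0016
  Condition Beta: 0.49 × 0.42 = 0.2058
Sum = 0.27718.
The ratio is 0.05688 / 0.0016 (the normalizer cancels) = 35.550.

35.550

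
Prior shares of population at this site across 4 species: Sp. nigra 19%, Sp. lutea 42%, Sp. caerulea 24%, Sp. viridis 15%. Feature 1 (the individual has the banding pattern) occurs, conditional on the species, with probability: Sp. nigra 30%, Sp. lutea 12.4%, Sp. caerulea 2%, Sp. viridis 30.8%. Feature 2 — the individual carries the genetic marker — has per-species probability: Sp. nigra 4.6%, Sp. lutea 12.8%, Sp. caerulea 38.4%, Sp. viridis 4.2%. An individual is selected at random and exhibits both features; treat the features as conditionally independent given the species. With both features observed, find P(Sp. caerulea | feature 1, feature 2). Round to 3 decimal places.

By Bayes' rule, posterior ∝ prior × likelihood:
  Sp. nigra: 0.19 × 0.3 × 0.046 = 0.002622
  Sp. lutea: 0.42 × 0.124 × 0.128 = 0.00666624
  Sp. caerulea: 0.24 × 0.02 × 0.384 = 0.0018432
  Sp. viridis: 0.15 × 0.308 × 0.042 = 0.0019404
Normalizing constant = 0.01307184.
P(Sp. caerulea | evidence) = 0.0018432 / 0.01307184 ≈ 0.141.

0.141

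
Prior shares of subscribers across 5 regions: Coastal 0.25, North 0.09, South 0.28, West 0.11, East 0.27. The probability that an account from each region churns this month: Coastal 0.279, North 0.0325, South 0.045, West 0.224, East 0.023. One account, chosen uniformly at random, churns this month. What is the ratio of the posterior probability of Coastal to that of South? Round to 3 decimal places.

5.536

Unnormalized posteriors (prior × likelihood):
  Coastal: 0.25 × 0.279 = 0.06975
  North: 0.09 × 0.0325 = 0.002925
  South: 0.28 × 0.045 = 0.0126
  West: 0.11 × 0.224 = 0.02464
  East: 0.27 × 0.023 = 0.00621
Normalizing constant = 0.116125.
The ratio is 0.06975 / 0.0126 (the normalizer cancels) = 5.536.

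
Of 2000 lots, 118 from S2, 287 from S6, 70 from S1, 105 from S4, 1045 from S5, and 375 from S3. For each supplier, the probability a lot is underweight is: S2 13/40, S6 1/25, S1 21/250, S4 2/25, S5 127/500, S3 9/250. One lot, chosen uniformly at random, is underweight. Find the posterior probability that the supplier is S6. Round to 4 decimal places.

0.0335

Unnormalized posteriors (prior × likelihood):
  S2: 0.059 × 0.325 = 0.019175
  S6: 0.1435 × 0.04 = 0.00574
  S1: 0.035 × 0.084 = 0.00294
  S4: 0.0525 × 0.08 = 0.0042
  S5: 0.5225 × 0.254 = 0.132715
  S3: 0.1875 × 0.036 = 0.00675
Sum = 0.17152.
P(S6 | evidence) = 0.00574 / 0.17152 ≈ 0.0335.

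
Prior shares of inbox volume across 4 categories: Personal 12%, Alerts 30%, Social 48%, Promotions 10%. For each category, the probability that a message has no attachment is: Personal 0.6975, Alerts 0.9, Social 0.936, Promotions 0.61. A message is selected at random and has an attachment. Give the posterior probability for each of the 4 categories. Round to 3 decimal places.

Taking complements, P(attachment | each) = Personal 0.3025, Alerts 0.1, Social 0.064, Promotions 0.39.
Unnormalized posteriors (prior × likelihood):
  Personal: 0.12 × 0.3025 = 0.0363
  Alerts: 0.3 × 0.1 = 0.03
  Social: 0.48 × 0.064 = 0.03072
  Promotions: 0.1 × 0.39 = 0.039
Normalizing constant = 0.13602.
P(Personal | attachment) = 0.0363/0.13602 ≈ 0.267
P(Alerts | attachment) = 0.03/0.13602 ≈ 0.221
P(Social | attachment) = 0.03072/0.13602 ≈ 0.226
P(Promotions | attachment) = 0.039/0.13602 ≈ 0.287

Personal 0.267, Alerts 0.221, Social 0.226, Promotions 0.287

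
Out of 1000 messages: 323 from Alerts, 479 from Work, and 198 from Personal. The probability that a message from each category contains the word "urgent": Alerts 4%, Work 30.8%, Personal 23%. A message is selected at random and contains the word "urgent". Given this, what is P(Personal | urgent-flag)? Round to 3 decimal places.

0.221

Compute prior × likelihood for every hypothesis:
  Alerts: 0.323 × 0.04 = 0.01292
  Work: 0.479 × 0.308 = 0.147532
  Personal: 0.198 × 0.23 = 0.04554
Normalizing constant = 0.205992.
P(Personal | evidence) = 0.04554 / 0.205992 ≈ 0.221.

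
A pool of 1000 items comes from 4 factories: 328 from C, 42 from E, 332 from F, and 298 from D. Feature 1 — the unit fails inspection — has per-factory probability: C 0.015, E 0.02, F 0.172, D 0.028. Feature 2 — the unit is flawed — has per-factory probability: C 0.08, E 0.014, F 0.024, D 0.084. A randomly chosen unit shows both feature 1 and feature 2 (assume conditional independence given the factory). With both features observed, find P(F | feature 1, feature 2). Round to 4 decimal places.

Unnormalized posteriors (prior × likelihood):
  C: 0.328 × 0.015 × 0.08 = 0.0003936
  E: 0.042 × 0.02 × 0.014 = 0.00001176
  F: 0.332 × 0.172 × 0.024 = 0.001370496
  D: 0.298 × 0.028 × 0.084 = 0.000700896
Total = 0.002476752.
P(F | evidence) = 0.001370496 / 0.002476752 ≈ 0.5533.

0.5533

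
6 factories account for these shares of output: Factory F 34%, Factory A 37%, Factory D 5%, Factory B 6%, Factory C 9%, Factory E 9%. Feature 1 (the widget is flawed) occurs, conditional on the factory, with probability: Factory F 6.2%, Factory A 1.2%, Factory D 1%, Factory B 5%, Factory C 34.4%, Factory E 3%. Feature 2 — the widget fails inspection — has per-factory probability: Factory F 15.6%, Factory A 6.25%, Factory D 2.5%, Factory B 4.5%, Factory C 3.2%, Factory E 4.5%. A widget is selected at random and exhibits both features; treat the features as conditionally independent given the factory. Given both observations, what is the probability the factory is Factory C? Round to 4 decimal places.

0.2053

Compute prior × likelihood for every hypothesis:
  Factory F: 0.34 × 0.062 × 0.156 = 0.00328848
  Factory A: 0.37 × 0.012 × 0.0625 = 0.0002775
  Factory D: 0.05 × 0.01 × 0.025 = 0.0000125
  Factory B: 0.06 × 0.05 × 0.045 = 0.000135
  Factory C: 0.09 × 0.344 × 0.032 = 0.00099072
  Factory E: 0.09 × 0.03 × 0.045 = 0.0001215
Sum = 0.0048257.
P(Factory C | evidence) = 0.00099072 / 0.0048257 ≈ 0.2053.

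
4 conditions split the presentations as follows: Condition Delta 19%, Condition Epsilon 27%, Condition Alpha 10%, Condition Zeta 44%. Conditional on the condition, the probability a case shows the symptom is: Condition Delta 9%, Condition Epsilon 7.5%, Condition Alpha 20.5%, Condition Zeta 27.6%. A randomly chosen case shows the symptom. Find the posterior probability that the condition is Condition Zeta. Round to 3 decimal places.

0.677

Unnormalized posteriors (prior × likelihood):
  Condition Delta: 0.19 × 0.09 = 0.0171
  Condition Epsilon: 0.27 × 0.075 = 0.02025
  Condition Alpha: 0.1 × 0.205 = 0.0205
  Condition Zeta: 0.44 × 0.276 = 0.12144
Normalizing constant = 0.17929.
P(Condition Zeta | evidence) = 0.12144 / 0.17929 ≈ 0.677.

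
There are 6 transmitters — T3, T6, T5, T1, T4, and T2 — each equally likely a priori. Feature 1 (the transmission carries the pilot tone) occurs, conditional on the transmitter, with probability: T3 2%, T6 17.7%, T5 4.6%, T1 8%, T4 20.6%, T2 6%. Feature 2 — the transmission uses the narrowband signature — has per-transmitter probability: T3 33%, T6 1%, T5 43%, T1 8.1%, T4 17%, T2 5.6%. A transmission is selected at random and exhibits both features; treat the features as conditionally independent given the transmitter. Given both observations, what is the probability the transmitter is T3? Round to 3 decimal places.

With a uniform prior (1/6 each), posterior ∝ likelihood:
  T3: 0.02 × 0.33 = 0.0066
  T6: 0.177 × 0.01 = 0.00177
  T5: 0.046 × 0.43 = 0.01978
  T1: 0.08 × 0.081 = 0.00648
  T4: 0.206 × 0.17 = 0.03502
  T2: 0.06 × 0.056 = 0.00336
Sum = 0.07301.
P(T3 | evidence) = 0.0066 / 0.07301 ≈ 0.090.

0.090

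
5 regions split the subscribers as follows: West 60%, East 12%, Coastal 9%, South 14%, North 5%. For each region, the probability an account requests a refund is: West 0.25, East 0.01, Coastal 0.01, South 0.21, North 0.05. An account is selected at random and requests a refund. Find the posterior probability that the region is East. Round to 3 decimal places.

0.007

Prior × likelihood for each hypothesis:
  West: 0.6 × 0.25 = 0.15
  East: 0.12 × 0.01 = 0.0012
  Coastal: 0.09 × 0.01 = 0.0009
  South: 0.14 × 0.21 = 0.0294
  North: 0.05 × 0.05 = 0.0025
Normalizing constant = 0.184.
P(East | evidence) = 0.0012 / 0.184 ≈ 0.007.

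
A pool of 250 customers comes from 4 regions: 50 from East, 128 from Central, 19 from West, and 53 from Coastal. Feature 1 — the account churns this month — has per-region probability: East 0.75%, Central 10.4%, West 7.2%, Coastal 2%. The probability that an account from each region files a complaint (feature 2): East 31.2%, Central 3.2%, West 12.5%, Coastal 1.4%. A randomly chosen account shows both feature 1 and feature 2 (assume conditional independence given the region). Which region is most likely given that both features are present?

By Bayes' rule, posterior ∝ prior × likelihood:
  East: 0.2 × 0.0075 × 0.312 = 0.000468
  Central: 0.512 × 0.104 × 0.032 = 0.001703936
  West: 0.076 × 0.072 × 0.125 = 0.000684
  Coastal: 0.212 × 0.02 × 0.014 = 0.00005936
Sum = 0.002915296.
Largest term belongs to Central, so Central is most probable.

Central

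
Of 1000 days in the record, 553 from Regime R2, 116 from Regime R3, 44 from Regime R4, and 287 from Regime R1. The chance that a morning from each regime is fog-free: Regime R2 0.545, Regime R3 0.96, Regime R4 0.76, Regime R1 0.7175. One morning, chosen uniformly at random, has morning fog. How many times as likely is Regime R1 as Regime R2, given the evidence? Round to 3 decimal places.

0.322

Taking complements, P(fog | each) = Regime R2 0.455, Regime R3 0.04, Regime R4 0.24, Regime R1 0.2825.
Unnormalized posteriors (prior × likelihood):
  Regime R2: 0.553 × 0.455 = 0.251615
  Regime R3: 0.116 × 0.04 = 0.00464
  Regime R4: 0.044 × 0.24 = 0.01056
  Regime R1: 0.287 × 0.2825 = 0.0810775
Total = 0.3478925.
The ratio is 0.0810775 / 0.251615 (the normalizer cancels) = 0.322.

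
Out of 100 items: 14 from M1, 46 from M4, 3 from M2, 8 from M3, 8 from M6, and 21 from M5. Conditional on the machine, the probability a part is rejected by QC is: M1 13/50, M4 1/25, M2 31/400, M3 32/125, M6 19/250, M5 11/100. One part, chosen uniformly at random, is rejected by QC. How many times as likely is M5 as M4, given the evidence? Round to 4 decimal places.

1.2554

By Bayes' rule, posterior ∝ prior × likelihood:
  M1: 0.14 × 0.26 = 0.0364
  M4: 0.46 × 0.04 = 0.0184
  M2: 0.03 × 0.0775 = 0.002325
  M3: 0.08 × 0.256 = 0.02048
  M6: 0.08 × 0.076 = 0.00608
  M5: 0.21 × 0.11 = 0.0231
Normalizing constant = 0.106785.
The ratio is 0.0231 / 0.0184 (the normalizer cancels) = 1.2554.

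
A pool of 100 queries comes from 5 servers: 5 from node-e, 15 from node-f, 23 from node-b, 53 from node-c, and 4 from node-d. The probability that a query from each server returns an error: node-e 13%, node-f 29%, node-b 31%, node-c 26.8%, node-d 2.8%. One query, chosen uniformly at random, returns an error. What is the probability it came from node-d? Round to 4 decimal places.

Prior × likelihood for each hypothesis:
  node-e: 0.05 × 0.13 = 0.0065
  node-f: 0.15 × 0.29 = 0.0435
  node-b: 0.23 × 0.31 = 0.0713
  node-c: 0.53 × 0.268 = 0.14204
  node-d: 0.04 × 0.028 = 0.00112
Total = 0.26446.
P(node-d | evidence) = 0.00112 / 0.26446 ≈ 0.0042.

0.0042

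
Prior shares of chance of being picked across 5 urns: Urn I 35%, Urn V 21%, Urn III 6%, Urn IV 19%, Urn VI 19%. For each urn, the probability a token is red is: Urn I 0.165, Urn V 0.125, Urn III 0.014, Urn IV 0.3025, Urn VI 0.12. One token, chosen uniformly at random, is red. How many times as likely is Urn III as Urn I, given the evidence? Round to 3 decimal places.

0.015

Unnormalized posteriors (prior × likelihood):
  Urn I: 0.35 × 0.165 = 0.05775
  Urn V: 0.21 × 0.125 = 0.02625
  Urn III: 0.06 × 0.014 = 0.00084
  Urn IV: 0.19 × 0.3025 = 0.057475
  Urn VI: 0.19 × 0.12 = 0.0228
Total = 0.165115.
The ratio is 0.00084 / 0.05775 (the normalizer cancels) = 0.015.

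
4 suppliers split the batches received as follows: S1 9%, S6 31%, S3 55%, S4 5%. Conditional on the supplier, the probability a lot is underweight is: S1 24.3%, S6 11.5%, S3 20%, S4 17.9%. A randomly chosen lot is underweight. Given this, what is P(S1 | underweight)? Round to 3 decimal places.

0.124

Compute prior × likelihood for every hypothesis:
  S1: 0.09 × 0.243 = 0.02187
  S6: 0.31 × 0.115 = 0.03565
  S3: 0.55 × 0.2 = 0.11
  S4: 0.05 × 0.179 = 0.00895
Total = 0.17647.
P(S1 | evidence) = 0.02187 / 0.17647 ≈ 0.124.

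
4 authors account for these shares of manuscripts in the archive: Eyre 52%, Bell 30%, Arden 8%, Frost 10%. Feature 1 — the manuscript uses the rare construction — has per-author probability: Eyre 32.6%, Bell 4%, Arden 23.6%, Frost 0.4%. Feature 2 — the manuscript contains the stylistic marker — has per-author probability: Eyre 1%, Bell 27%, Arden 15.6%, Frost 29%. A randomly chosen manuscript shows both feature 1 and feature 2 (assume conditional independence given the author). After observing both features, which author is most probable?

Bell

Prior × likelihood for each hypothesis:
  Eyre: 0.52 × 0.326 × 0.01 = 0.0016952
  Bell: 0.3 × 0.04 × 0.27 = 0.00324
  Arden: 0.08 × 0.236 × 0.156 = 0.00294528
  Frost: 0.1 × 0.004 × 0.29 = 0.000116
Sum = 0.00799648.
Largest term belongs to Bell, so Bell is most probable.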